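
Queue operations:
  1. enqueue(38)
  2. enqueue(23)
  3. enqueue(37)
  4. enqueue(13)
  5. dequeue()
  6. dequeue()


enqueue(38) -> [38]
enqueue(23) -> [38, 23]
enqueue(37) -> [38, 23, 37]
enqueue(13) -> [38, 23, 37, 13]
dequeue()->38, [23, 37, 13]
dequeue()->23, [37, 13]

Final queue: [37, 13]


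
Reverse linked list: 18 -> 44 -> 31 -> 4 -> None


Step 1: curr=18, set curr.next=prev(None) | reversed so far: 18
Step 2: curr=44, set curr.next=prev(18) | reversed so far: 44 -> 18
Step 3: curr=31, set curr.next=prev(44) | reversed so far: 31 -> 44 -> 18
Step 4: curr=4, set curr.next=prev(31) | reversed so far: 4 -> 31 -> 44 -> 18

4 -> 31 -> 44 -> 18 -> None


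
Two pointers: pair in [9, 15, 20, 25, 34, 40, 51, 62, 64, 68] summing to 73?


lo=0(9)+hi=9(68)=77
lo=0(9)+hi=8(64)=73

Yes: 9+64=73


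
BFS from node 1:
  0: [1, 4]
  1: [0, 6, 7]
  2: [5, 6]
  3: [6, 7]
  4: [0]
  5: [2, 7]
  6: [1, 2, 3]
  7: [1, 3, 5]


Visit 1, enqueue [0, 6, 7]
Visit 0, enqueue [4]
Visit 6, enqueue [2, 3]
Visit 7, enqueue [5]
Visit 4, enqueue []
Visit 2, enqueue []
Visit 3, enqueue []
Visit 5, enqueue []

BFS order: [1, 0, 6, 7, 4, 2, 3, 5]


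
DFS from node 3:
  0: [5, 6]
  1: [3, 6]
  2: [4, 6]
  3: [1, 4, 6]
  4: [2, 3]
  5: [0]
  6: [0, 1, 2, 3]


Visit 3, push [6, 4, 1]
Visit 1, push [6]
Visit 6, push [2, 0]
Visit 0, push [5]
Visit 5, push []
Visit 2, push [4]
Visit 4, push []

DFS order: [3, 1, 6, 0, 5, 2, 4]


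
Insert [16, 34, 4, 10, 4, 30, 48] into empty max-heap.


Insert 16: [16]
Insert 34: [34, 16]
Insert 4: [34, 16, 4]
Insert 10: [34, 16, 4, 10]
Insert 4: [34, 16, 4, 10, 4]
Insert 30: [34, 16, 30, 10, 4, 4]
Insert 48: [48, 16, 34, 10, 4, 4, 30]

Final heap: [48, 16, 34, 10, 4, 4, 30]


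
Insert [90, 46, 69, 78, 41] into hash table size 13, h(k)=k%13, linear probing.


Insert 90: h=12 -> slot 12
Insert 46: h=7 -> slot 7
Insert 69: h=4 -> slot 4
Insert 78: h=0 -> slot 0
Insert 41: h=2 -> slot 2

Table: [78, None, 41, None, 69, None, None, 46, None, None, None, None, 90]


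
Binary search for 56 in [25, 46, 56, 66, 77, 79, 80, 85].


Step 1: lo=0, hi=7, mid=3, val=66
Step 2: lo=0, hi=2, mid=1, val=46
Step 3: lo=2, hi=2, mid=2, val=56

Found at index 2


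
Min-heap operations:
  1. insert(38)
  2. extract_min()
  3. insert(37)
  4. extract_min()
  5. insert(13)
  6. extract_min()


insert(38) -> [38]
extract_min()->38, []
insert(37) -> [37]
extract_min()->37, []
insert(13) -> [13]
extract_min()->13, []

Final heap: []


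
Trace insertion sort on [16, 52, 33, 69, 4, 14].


Initial: [16, 52, 33, 69, 4, 14]
Insert 52: [16, 52, 33, 69, 4, 14]
Insert 33: [16, 33, 52, 69, 4, 14]
Insert 69: [16, 33, 52, 69, 4, 14]
Insert 4: [4, 16, 33, 52, 69, 14]
Insert 14: [4, 14, 16, 33, 52, 69]

Sorted: [4, 14, 16, 33, 52, 69]


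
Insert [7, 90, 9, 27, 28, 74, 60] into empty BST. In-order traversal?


Insert 7: root
Insert 90: R from 7
Insert 9: R from 7 -> L from 90
Insert 27: R from 7 -> L from 90 -> R from 9
Insert 28: R from 7 -> L from 90 -> R from 9 -> R from 27
Insert 74: R from 7 -> L from 90 -> R from 9 -> R from 27 -> R from 28
Insert 60: R from 7 -> L from 90 -> R from 9 -> R from 27 -> R from 28 -> L from 74

In-order: [7, 9, 27, 28, 60, 74, 90]


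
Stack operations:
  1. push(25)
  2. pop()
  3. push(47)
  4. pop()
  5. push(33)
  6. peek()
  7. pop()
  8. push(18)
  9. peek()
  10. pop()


push(25) -> [25]
pop()->25, []
push(47) -> [47]
pop()->47, []
push(33) -> [33]
peek()->33
pop()->33, []
push(18) -> [18]
peek()->18
pop()->18, []

Final stack: []


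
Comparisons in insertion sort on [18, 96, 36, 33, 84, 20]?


Algorithm: insertion sort
Input: [18, 96, 36, 33, 84, 20]
Sorted: [18, 20, 33, 36, 84, 96]

13


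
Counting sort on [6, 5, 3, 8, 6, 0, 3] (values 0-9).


Input: [6, 5, 3, 8, 6, 0, 3]
Counts: [1, 0, 0, 2, 0, 1, 2, 0, 1, 0]

Sorted: [0, 3, 3, 5, 6, 6, 8]


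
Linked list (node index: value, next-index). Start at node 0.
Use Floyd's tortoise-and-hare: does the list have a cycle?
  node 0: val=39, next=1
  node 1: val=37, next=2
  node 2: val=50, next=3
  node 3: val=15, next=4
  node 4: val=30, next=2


Floyd's tortoise (slow, +1) and hare (fast, +2):
  init: slow=0, fast=0
  step 1: slow=1, fast=2
  step 2: slow=2, fast=4
  step 3: slow=3, fast=3
  slow == fast at node 3: cycle detected

Cycle: yes


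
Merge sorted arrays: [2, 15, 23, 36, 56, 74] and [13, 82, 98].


Take 2 from A
Take 13 from B
Take 15 from A
Take 23 from A
Take 36 from A
Take 56 from A
Take 74 from A

Merged: [2, 13, 15, 23, 36, 56, 74, 82, 98]


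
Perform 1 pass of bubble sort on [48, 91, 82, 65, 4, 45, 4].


Initial: [48, 91, 82, 65, 4, 45, 4]
Pass 1: [48, 82, 65, 4, 45, 4, 91] (5 swaps)

After 1 pass: [48, 82, 65, 4, 45, 4, 91]


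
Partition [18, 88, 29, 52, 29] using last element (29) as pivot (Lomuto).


Pivot: 29
  18 <= 29: advance i (no swap)
  29 <= 29: swap -> [18, 29, 88, 52, 29]
Place pivot at 2: [18, 29, 29, 52, 88]

Partitioned: [18, 29, 29, 52, 88]


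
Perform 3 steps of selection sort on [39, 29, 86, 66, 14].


Initial: [39, 29, 86, 66, 14]
Step 1: min=14 at 4
  Swap: [14, 29, 86, 66, 39]
Step 2: min=29 at 1
  Swap: [14, 29, 86, 66, 39]
Step 3: min=39 at 4
  Swap: [14, 29, 39, 66, 86]

After 3 steps: [14, 29, 39, 66, 86]


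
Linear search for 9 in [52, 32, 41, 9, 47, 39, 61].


i=0: 52!=9
i=1: 32!=9
i=2: 41!=9
i=3: 9==9 found!

Found at 3, 4 comps


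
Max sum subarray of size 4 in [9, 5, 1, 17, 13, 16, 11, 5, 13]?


[0:4]: 32
[1:5]: 36
[2:6]: 47
[3:7]: 57
[4:8]: 45
[5:9]: 45

Max: 57 at [3:7]


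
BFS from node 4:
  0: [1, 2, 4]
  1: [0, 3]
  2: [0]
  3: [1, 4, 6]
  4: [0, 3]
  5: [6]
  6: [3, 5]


Visit 4, enqueue [0, 3]
Visit 0, enqueue [1, 2]
Visit 3, enqueue [6]
Visit 1, enqueue []
Visit 2, enqueue []
Visit 6, enqueue [5]
Visit 5, enqueue []

BFS order: [4, 0, 3, 1, 2, 6, 5]


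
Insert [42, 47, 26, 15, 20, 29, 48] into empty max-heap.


Insert 42: [42]
Insert 47: [47, 42]
Insert 26: [47, 42, 26]
Insert 15: [47, 42, 26, 15]
Insert 20: [47, 42, 26, 15, 20]
Insert 29: [47, 42, 29, 15, 20, 26]
Insert 48: [48, 42, 47, 15, 20, 26, 29]

Final heap: [48, 42, 47, 15, 20, 26, 29]


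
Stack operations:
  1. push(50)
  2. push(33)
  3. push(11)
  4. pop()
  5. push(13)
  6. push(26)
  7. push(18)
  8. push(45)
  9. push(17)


push(50) -> [50]
push(33) -> [50, 33]
push(11) -> [50, 33, 11]
pop()->11, [50, 33]
push(13) -> [50, 33, 13]
push(26) -> [50, 33, 13, 26]
push(18) -> [50, 33, 13, 26, 18]
push(45) -> [50, 33, 13, 26, 18, 45]
push(17) -> [50, 33, 13, 26, 18, 45, 17]

Final stack: [50, 33, 13, 26, 18, 45, 17]


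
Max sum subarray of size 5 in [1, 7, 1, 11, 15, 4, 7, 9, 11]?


[0:5]: 35
[1:6]: 38
[2:7]: 38
[3:8]: 46
[4:9]: 46

Max: 46 at [3:8]


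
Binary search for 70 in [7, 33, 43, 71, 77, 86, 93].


Step 1: lo=0, hi=6, mid=3, val=71
Step 2: lo=0, hi=2, mid=1, val=33
Step 3: lo=2, hi=2, mid=2, val=43

Not found


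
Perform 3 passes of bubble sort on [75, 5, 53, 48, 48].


Initial: [75, 5, 53, 48, 48]
Pass 1: [5, 53, 48, 48, 75] (4 swaps)
Pass 2: [5, 48, 48, 53, 75] (2 swaps)
Pass 3: [5, 48, 48, 53, 75] (0 swaps)

After 3 passes: [5, 48, 48, 53, 75]


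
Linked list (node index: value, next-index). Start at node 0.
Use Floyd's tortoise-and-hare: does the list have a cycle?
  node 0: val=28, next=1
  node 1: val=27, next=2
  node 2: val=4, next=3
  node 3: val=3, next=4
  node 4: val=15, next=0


Floyd's tortoise (slow, +1) and hare (fast, +2):
  init: slow=0, fast=0
  step 1: slow=1, fast=2
  step 2: slow=2, fast=4
  step 3: slow=3, fast=1
  step 4: slow=4, fast=3
  step 5: slow=0, fast=0
  slow == fast at node 0: cycle detected

Cycle: yes


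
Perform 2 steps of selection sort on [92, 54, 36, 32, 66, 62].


Initial: [92, 54, 36, 32, 66, 62]
Step 1: min=32 at 3
  Swap: [32, 54, 36, 92, 66, 62]
Step 2: min=36 at 2
  Swap: [32, 36, 54, 92, 66, 62]

After 2 steps: [32, 36, 54, 92, 66, 62]


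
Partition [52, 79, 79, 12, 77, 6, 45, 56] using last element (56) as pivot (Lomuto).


Pivot: 56
  52 <= 56: advance i (no swap)
  12 <= 56: swap -> [52, 12, 79, 79, 77, 6, 45, 56]
  6 <= 56: swap -> [52, 12, 6, 79, 77, 79, 45, 56]
  45 <= 56: swap -> [52, 12, 6, 45, 77, 79, 79, 56]
Place pivot at 4: [52, 12, 6, 45, 56, 79, 79, 77]

Partitioned: [52, 12, 6, 45, 56, 79, 79, 77]


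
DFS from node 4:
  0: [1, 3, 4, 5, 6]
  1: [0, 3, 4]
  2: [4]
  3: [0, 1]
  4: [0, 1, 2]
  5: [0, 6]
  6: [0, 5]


Visit 4, push [2, 1, 0]
Visit 0, push [6, 5, 3, 1]
Visit 1, push [3]
Visit 3, push []
Visit 5, push [6]
Visit 6, push []
Visit 2, push []

DFS order: [4, 0, 1, 3, 5, 6, 2]


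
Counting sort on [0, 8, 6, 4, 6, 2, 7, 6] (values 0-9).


Input: [0, 8, 6, 4, 6, 2, 7, 6]
Counts: [1, 0, 1, 0, 1, 0, 3, 1, 1, 0]

Sorted: [0, 2, 4, 6, 6, 6, 7, 8]


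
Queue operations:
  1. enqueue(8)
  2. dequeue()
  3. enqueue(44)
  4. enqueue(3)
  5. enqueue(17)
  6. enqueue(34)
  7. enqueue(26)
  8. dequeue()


enqueue(8) -> [8]
dequeue()->8, []
enqueue(44) -> [44]
enqueue(3) -> [44, 3]
enqueue(17) -> [44, 3, 17]
enqueue(34) -> [44, 3, 17, 34]
enqueue(26) -> [44, 3, 17, 34, 26]
dequeue()->44, [3, 17, 34, 26]

Final queue: [3, 17, 34, 26]


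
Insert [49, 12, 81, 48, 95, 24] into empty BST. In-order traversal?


Insert 49: root
Insert 12: L from 49
Insert 81: R from 49
Insert 48: L from 49 -> R from 12
Insert 95: R from 49 -> R from 81
Insert 24: L from 49 -> R from 12 -> L from 48

In-order: [12, 24, 48, 49, 81, 95]


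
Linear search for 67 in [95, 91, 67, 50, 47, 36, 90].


i=0: 95!=67
i=1: 91!=67
i=2: 67==67 found!

Found at 2, 3 comps


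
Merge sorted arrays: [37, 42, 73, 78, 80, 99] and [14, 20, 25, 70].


Take 14 from B
Take 20 from B
Take 25 from B
Take 37 from A
Take 42 from A
Take 70 from B

Merged: [14, 20, 25, 37, 42, 70, 73, 78, 80, 99]


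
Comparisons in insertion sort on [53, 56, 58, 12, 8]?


Algorithm: insertion sort
Input: [53, 56, 58, 12, 8]
Sorted: [8, 12, 53, 56, 58]

9


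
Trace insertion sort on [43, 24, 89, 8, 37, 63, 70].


Initial: [43, 24, 89, 8, 37, 63, 70]
Insert 24: [24, 43, 89, 8, 37, 63, 70]
Insert 89: [24, 43, 89, 8, 37, 63, 70]
Insert 8: [8, 24, 43, 89, 37, 63, 70]
Insert 37: [8, 24, 37, 43, 89, 63, 70]
Insert 63: [8, 24, 37, 43, 63, 89, 70]
Insert 70: [8, 24, 37, 43, 63, 70, 89]

Sorted: [8, 24, 37, 43, 63, 70, 89]


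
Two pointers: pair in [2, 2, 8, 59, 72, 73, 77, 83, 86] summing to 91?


lo=0(2)+hi=8(86)=88
lo=1(2)+hi=8(86)=88
lo=2(8)+hi=8(86)=94
lo=2(8)+hi=7(83)=91

Yes: 8+83=91


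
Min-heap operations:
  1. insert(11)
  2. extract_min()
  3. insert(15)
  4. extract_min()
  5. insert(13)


insert(11) -> [11]
extract_min()->11, []
insert(15) -> [15]
extract_min()->15, []
insert(13) -> [13]

Final heap: [13]


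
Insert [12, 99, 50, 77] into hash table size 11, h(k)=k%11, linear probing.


Insert 12: h=1 -> slot 1
Insert 99: h=0 -> slot 0
Insert 50: h=6 -> slot 6
Insert 77: h=0, 2 probes -> slot 2

Table: [99, 12, 77, None, None, None, 50, None, None, None, None]


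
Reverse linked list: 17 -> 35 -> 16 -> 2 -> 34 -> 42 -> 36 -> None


Step 1: curr=17, set curr.next=prev(None) | reversed so far: 17
Step 2: curr=35, set curr.next=prev(17) | reversed so far: 35 -> 17
Step 3: curr=16, set curr.next=prev(35) | reversed so far: 16 -> 35 -> 17
Step 4: curr=2, set curr.next=prev(16) | reversed so far: 2 -> 16 -> 35 -> 17
Step 5: curr=34, set curr.next=prev(2) | reversed so far: 34 -> 2 -> 16 -> 35 -> 17
Step 6: curr=42, set curr.next=prev(34) | reversed so far: 42 -> 34 -> 2 -> 16 -> 35 -> 17
Step 7: curr=36, set curr.next=prev(42) | reversed so far: 36 -> 42 -> 34 -> 2 -> 16 -> 35 -> 17

36 -> 42 -> 34 -> 2 -> 16 -> 35 -> 17 -> None


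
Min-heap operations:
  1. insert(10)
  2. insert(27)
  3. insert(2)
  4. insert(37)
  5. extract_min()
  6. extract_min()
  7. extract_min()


insert(10) -> [10]
insert(27) -> [10, 27]
insert(2) -> [2, 27, 10]
insert(37) -> [2, 27, 10, 37]
extract_min()->2, [10, 27, 37]
extract_min()->10, [27, 37]
extract_min()->27, [37]

Final heap: [37]


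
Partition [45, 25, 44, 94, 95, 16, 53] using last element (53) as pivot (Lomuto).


Pivot: 53
  45 <= 53: advance i (no swap)
  25 <= 53: advance i (no swap)
  44 <= 53: advance i (no swap)
  16 <= 53: swap -> [45, 25, 44, 16, 95, 94, 53]
Place pivot at 4: [45, 25, 44, 16, 53, 94, 95]

Partitioned: [45, 25, 44, 16, 53, 94, 95]


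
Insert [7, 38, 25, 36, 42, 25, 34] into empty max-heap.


Insert 7: [7]
Insert 38: [38, 7]
Insert 25: [38, 7, 25]
Insert 36: [38, 36, 25, 7]
Insert 42: [42, 38, 25, 7, 36]
Insert 25: [42, 38, 25, 7, 36, 25]
Insert 34: [42, 38, 34, 7, 36, 25, 25]

Final heap: [42, 38, 34, 7, 36, 25, 25]


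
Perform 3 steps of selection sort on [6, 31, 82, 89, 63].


Initial: [6, 31, 82, 89, 63]
Step 1: min=6 at 0
  Swap: [6, 31, 82, 89, 63]
Step 2: min=31 at 1
  Swap: [6, 31, 82, 89, 63]
Step 3: min=63 at 4
  Swap: [6, 31, 63, 89, 82]

After 3 steps: [6, 31, 63, 89, 82]


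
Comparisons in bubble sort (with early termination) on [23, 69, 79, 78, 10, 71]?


Algorithm: bubble sort (with early termination)
Input: [23, 69, 79, 78, 10, 71]
Sorted: [10, 23, 69, 71, 78, 79]

15


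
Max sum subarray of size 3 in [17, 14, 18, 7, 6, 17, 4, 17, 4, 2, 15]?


[0:3]: 49
[1:4]: 39
[2:5]: 31
[3:6]: 30
[4:7]: 27
[5:8]: 38
[6:9]: 25
[7:10]: 23
[8:11]: 21

Max: 49 at [0:3]


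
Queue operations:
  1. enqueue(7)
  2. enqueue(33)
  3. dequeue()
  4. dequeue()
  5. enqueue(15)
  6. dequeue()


enqueue(7) -> [7]
enqueue(33) -> [7, 33]
dequeue()->7, [33]
dequeue()->33, []
enqueue(15) -> [15]
dequeue()->15, []

Final queue: []


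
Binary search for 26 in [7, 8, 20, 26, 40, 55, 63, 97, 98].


Step 1: lo=0, hi=8, mid=4, val=40
Step 2: lo=0, hi=3, mid=1, val=8
Step 3: lo=2, hi=3, mid=2, val=20
Step 4: lo=3, hi=3, mid=3, val=26

Found at index 3


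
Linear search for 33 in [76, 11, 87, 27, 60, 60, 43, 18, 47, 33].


i=0: 76!=33
i=1: 11!=33
i=2: 87!=33
i=3: 27!=33
i=4: 60!=33
i=5: 60!=33
i=6: 43!=33
i=7: 18!=33
i=8: 47!=33
i=9: 33==33 found!

Found at 9, 10 comps


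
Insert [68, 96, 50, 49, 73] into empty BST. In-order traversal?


Insert 68: root
Insert 96: R from 68
Insert 50: L from 68
Insert 49: L from 68 -> L from 50
Insert 73: R from 68 -> L from 96

In-order: [49, 50, 68, 73, 96]


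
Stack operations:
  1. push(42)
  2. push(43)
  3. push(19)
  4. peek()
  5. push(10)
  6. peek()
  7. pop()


push(42) -> [42]
push(43) -> [42, 43]
push(19) -> [42, 43, 19]
peek()->19
push(10) -> [42, 43, 19, 10]
peek()->10
pop()->10, [42, 43, 19]

Final stack: [42, 43, 19]


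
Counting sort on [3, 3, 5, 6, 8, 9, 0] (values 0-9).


Input: [3, 3, 5, 6, 8, 9, 0]
Counts: [1, 0, 0, 2, 0, 1, 1, 0, 1, 1]

Sorted: [0, 3, 3, 5, 6, 8, 9]


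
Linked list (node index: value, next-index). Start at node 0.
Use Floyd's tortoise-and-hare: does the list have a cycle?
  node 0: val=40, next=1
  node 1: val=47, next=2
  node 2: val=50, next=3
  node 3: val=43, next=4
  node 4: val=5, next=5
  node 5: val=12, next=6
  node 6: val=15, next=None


Floyd's tortoise (slow, +1) and hare (fast, +2):
  init: slow=0, fast=0
  step 1: slow=1, fast=2
  step 2: slow=2, fast=4
  step 3: slow=3, fast=6
  step 4: fast -> None, no cycle

Cycle: no


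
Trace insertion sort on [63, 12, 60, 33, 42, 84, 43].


Initial: [63, 12, 60, 33, 42, 84, 43]
Insert 12: [12, 63, 60, 33, 42, 84, 43]
Insert 60: [12, 60, 63, 33, 42, 84, 43]
Insert 33: [12, 33, 60, 63, 42, 84, 43]
Insert 42: [12, 33, 42, 60, 63, 84, 43]
Insert 84: [12, 33, 42, 60, 63, 84, 43]
Insert 43: [12, 33, 42, 43, 60, 63, 84]

Sorted: [12, 33, 42, 43, 60, 63, 84]


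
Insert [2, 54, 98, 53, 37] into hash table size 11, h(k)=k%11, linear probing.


Insert 2: h=2 -> slot 2
Insert 54: h=10 -> slot 10
Insert 98: h=10, 1 probes -> slot 0
Insert 53: h=9 -> slot 9
Insert 37: h=4 -> slot 4

Table: [98, None, 2, None, 37, None, None, None, None, 53, 54]


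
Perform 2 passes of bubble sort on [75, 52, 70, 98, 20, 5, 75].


Initial: [75, 52, 70, 98, 20, 5, 75]
Pass 1: [52, 70, 75, 20, 5, 75, 98] (5 swaps)
Pass 2: [52, 70, 20, 5, 75, 75, 98] (2 swaps)

After 2 passes: [52, 70, 20, 5, 75, 75, 98]


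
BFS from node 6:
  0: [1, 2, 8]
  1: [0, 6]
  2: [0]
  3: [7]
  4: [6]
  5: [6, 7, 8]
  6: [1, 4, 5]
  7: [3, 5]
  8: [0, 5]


Visit 6, enqueue [1, 4, 5]
Visit 1, enqueue [0]
Visit 4, enqueue []
Visit 5, enqueue [7, 8]
Visit 0, enqueue [2]
Visit 7, enqueue [3]
Visit 8, enqueue []
Visit 2, enqueue []
Visit 3, enqueue []

BFS order: [6, 1, 4, 5, 0, 7, 8, 2, 3]


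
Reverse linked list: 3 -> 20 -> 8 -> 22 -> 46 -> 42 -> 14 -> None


Step 1: curr=3, set curr.next=prev(None) | reversed so far: 3
Step 2: curr=20, set curr.next=prev(3) | reversed so far: 20 -> 3
Step 3: curr=8, set curr.next=prev(20) | reversed so far: 8 -> 20 -> 3
Step 4: curr=22, set curr.next=prev(8) | reversed so far: 22 -> 8 -> 20 -> 3
Step 5: curr=46, set curr.next=prev(22) | reversed so far: 46 -> 22 -> 8 -> 20 -> 3
Step 6: curr=42, set curr.next=prev(46) | reversed so far: 42 -> 46 -> 22 -> 8 -> 20 -> 3
Step 7: curr=14, set curr.next=prev(42) | reversed so far: 14 -> 42 -> 46 -> 22 -> 8 -> 20 -> 3

14 -> 42 -> 46 -> 22 -> 8 -> 20 -> 3 -> None


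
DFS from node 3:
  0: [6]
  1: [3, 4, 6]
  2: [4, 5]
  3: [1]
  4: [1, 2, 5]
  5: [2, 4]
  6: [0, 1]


Visit 3, push [1]
Visit 1, push [6, 4]
Visit 4, push [5, 2]
Visit 2, push [5]
Visit 5, push []
Visit 6, push [0]
Visit 0, push []

DFS order: [3, 1, 4, 2, 5, 6, 0]


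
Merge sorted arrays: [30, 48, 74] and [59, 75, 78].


Take 30 from A
Take 48 from A
Take 59 from B
Take 74 from A

Merged: [30, 48, 59, 74, 75, 78]


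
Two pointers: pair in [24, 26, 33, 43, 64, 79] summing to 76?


lo=0(24)+hi=5(79)=103
lo=0(24)+hi=4(64)=88
lo=0(24)+hi=3(43)=67
lo=1(26)+hi=3(43)=69
lo=2(33)+hi=3(43)=76

Yes: 33+43=76


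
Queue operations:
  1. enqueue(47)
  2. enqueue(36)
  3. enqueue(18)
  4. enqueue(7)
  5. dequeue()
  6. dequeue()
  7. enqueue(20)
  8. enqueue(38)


enqueue(47) -> [47]
enqueue(36) -> [47, 36]
enqueue(18) -> [47, 36, 18]
enqueue(7) -> [47, 36, 18, 7]
dequeue()->47, [36, 18, 7]
dequeue()->36, [18, 7]
enqueue(20) -> [18, 7, 20]
enqueue(38) -> [18, 7, 20, 38]

Final queue: [18, 7, 20, 38]


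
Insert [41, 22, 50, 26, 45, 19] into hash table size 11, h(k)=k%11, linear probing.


Insert 41: h=8 -> slot 8
Insert 22: h=0 -> slot 0
Insert 50: h=6 -> slot 6
Insert 26: h=4 -> slot 4
Insert 45: h=1 -> slot 1
Insert 19: h=8, 1 probes -> slot 9

Table: [22, 45, None, None, 26, None, 50, None, 41, 19, None]


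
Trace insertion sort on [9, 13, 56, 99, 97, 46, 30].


Initial: [9, 13, 56, 99, 97, 46, 30]
Insert 13: [9, 13, 56, 99, 97, 46, 30]
Insert 56: [9, 13, 56, 99, 97, 46, 30]
Insert 99: [9, 13, 56, 99, 97, 46, 30]
Insert 97: [9, 13, 56, 97, 99, 46, 30]
Insert 46: [9, 13, 46, 56, 97, 99, 30]
Insert 30: [9, 13, 30, 46, 56, 97, 99]

Sorted: [9, 13, 30, 46, 56, 97, 99]


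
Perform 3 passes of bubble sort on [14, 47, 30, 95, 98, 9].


Initial: [14, 47, 30, 95, 98, 9]
Pass 1: [14, 30, 47, 95, 9, 98] (2 swaps)
Pass 2: [14, 30, 47, 9, 95, 98] (1 swaps)
Pass 3: [14, 30, 9, 47, 95, 98] (1 swaps)

After 3 passes: [14, 30, 9, 47, 95, 98]


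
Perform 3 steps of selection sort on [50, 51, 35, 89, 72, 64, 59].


Initial: [50, 51, 35, 89, 72, 64, 59]
Step 1: min=35 at 2
  Swap: [35, 51, 50, 89, 72, 64, 59]
Step 2: min=50 at 2
  Swap: [35, 50, 51, 89, 72, 64, 59]
Step 3: min=51 at 2
  Swap: [35, 50, 51, 89, 72, 64, 59]

After 3 steps: [35, 50, 51, 89, 72, 64, 59]


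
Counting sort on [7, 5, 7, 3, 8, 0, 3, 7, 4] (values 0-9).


Input: [7, 5, 7, 3, 8, 0, 3, 7, 4]
Counts: [1, 0, 0, 2, 1, 1, 0, 3, 1, 0]

Sorted: [0, 3, 3, 4, 5, 7, 7, 7, 8]


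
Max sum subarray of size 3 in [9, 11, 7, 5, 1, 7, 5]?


[0:3]: 27
[1:4]: 23
[2:5]: 13
[3:6]: 13
[4:7]: 13

Max: 27 at [0:3]


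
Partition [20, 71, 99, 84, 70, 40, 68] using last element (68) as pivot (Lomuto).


Pivot: 68
  20 <= 68: advance i (no swap)
  40 <= 68: swap -> [20, 40, 99, 84, 70, 71, 68]
Place pivot at 2: [20, 40, 68, 84, 70, 71, 99]

Partitioned: [20, 40, 68, 84, 70, 71, 99]


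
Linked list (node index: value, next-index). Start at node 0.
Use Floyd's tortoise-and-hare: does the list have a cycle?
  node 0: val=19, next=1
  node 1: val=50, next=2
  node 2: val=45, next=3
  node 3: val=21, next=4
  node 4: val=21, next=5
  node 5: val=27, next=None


Floyd's tortoise (slow, +1) and hare (fast, +2):
  init: slow=0, fast=0
  step 1: slow=1, fast=2
  step 2: slow=2, fast=4
  step 3: fast 4->5->None, no cycle

Cycle: no


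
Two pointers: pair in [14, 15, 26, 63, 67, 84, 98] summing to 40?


lo=0(14)+hi=6(98)=112
lo=0(14)+hi=5(84)=98
lo=0(14)+hi=4(67)=81
lo=0(14)+hi=3(63)=77
lo=0(14)+hi=2(26)=40

Yes: 14+26=40


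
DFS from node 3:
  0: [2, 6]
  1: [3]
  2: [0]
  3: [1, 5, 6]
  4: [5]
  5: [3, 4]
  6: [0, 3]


Visit 3, push [6, 5, 1]
Visit 1, push []
Visit 5, push [4]
Visit 4, push []
Visit 6, push [0]
Visit 0, push [2]
Visit 2, push []

DFS order: [3, 1, 5, 4, 6, 0, 2]


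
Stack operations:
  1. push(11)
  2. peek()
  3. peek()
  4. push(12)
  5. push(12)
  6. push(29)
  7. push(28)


push(11) -> [11]
peek()->11
peek()->11
push(12) -> [11, 12]
push(12) -> [11, 12, 12]
push(29) -> [11, 12, 12, 29]
push(28) -> [11, 12, 12, 29, 28]

Final stack: [11, 12, 12, 29, 28]


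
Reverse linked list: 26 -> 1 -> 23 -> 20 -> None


Step 1: curr=26, set curr.next=prev(None) | reversed so far: 26
Step 2: curr=1, set curr.next=prev(26) | reversed so far: 1 -> 26
Step 3: curr=23, set curr.next=prev(1) | reversed so far: 23 -> 1 -> 26
Step 4: curr=20, set curr.next=prev(23) | reversed so far: 20 -> 23 -> 1 -> 26

20 -> 23 -> 1 -> 26 -> None


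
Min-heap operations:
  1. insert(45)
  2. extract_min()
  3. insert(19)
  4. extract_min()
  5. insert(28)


insert(45) -> [45]
extract_min()->45, []
insert(19) -> [19]
extract_min()->19, []
insert(28) -> [28]

Final heap: [28]


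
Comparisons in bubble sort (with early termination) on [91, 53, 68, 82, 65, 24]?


Algorithm: bubble sort (with early termination)
Input: [91, 53, 68, 82, 65, 24]
Sorted: [24, 53, 65, 68, 82, 91]

15


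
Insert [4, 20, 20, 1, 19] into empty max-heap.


Insert 4: [4]
Insert 20: [20, 4]
Insert 20: [20, 4, 20]
Insert 1: [20, 4, 20, 1]
Insert 19: [20, 19, 20, 1, 4]

Final heap: [20, 19, 20, 1, 4]


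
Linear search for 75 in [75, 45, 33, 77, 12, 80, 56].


i=0: 75==75 found!

Found at 0, 1 comps


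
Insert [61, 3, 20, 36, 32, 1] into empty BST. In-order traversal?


Insert 61: root
Insert 3: L from 61
Insert 20: L from 61 -> R from 3
Insert 36: L from 61 -> R from 3 -> R from 20
Insert 32: L from 61 -> R from 3 -> R from 20 -> L from 36
Insert 1: L from 61 -> L from 3

In-order: [1, 3, 20, 32, 36, 61]


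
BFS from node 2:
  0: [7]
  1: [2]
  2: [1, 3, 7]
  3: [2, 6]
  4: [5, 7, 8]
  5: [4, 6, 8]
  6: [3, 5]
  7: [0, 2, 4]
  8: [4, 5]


Visit 2, enqueue [1, 3, 7]
Visit 1, enqueue []
Visit 3, enqueue [6]
Visit 7, enqueue [0, 4]
Visit 6, enqueue [5]
Visit 0, enqueue []
Visit 4, enqueue [8]
Visit 5, enqueue []
Visit 8, enqueue []

BFS order: [2, 1, 3, 7, 6, 0, 4, 5, 8]


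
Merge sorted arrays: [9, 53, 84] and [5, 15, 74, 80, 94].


Take 5 from B
Take 9 from A
Take 15 from B
Take 53 from A
Take 74 from B
Take 80 from B
Take 84 from A

Merged: [5, 9, 15, 53, 74, 80, 84, 94]


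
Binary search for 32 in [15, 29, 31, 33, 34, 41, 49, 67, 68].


Step 1: lo=0, hi=8, mid=4, val=34
Step 2: lo=0, hi=3, mid=1, val=29
Step 3: lo=2, hi=3, mid=2, val=31
Step 4: lo=3, hi=3, mid=3, val=33

Not found


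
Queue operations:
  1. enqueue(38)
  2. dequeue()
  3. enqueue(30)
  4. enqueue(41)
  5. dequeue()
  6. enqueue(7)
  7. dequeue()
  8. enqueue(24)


enqueue(38) -> [38]
dequeue()->38, []
enqueue(30) -> [30]
enqueue(41) -> [30, 41]
dequeue()->30, [41]
enqueue(7) -> [41, 7]
dequeue()->41, [7]
enqueue(24) -> [7, 24]

Final queue: [7, 24]


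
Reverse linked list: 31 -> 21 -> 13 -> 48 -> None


Step 1: curr=31, set curr.next=prev(None) | reversed so far: 31
Step 2: curr=21, set curr.next=prev(31) | reversed so far: 21 -> 31
Step 3: curr=13, set curr.next=prev(21) | reversed so far: 13 -> 21 -> 31
Step 4: curr=48, set curr.next=prev(13) | reversed so far: 48 -> 13 -> 21 -> 31

48 -> 13 -> 21 -> 31 -> None


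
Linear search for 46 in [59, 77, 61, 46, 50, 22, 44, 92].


i=0: 59!=46
i=1: 77!=46
i=2: 61!=46
i=3: 46==46 found!

Found at 3, 4 comps


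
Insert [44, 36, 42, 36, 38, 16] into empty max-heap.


Insert 44: [44]
Insert 36: [44, 36]
Insert 42: [44, 36, 42]
Insert 36: [44, 36, 42, 36]
Insert 38: [44, 38, 42, 36, 36]
Insert 16: [44, 38, 42, 36, 36, 16]

Final heap: [44, 38, 42, 36, 36, 16]


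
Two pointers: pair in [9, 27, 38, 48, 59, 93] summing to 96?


lo=0(9)+hi=5(93)=102
lo=0(9)+hi=4(59)=68
lo=1(27)+hi=4(59)=86
lo=2(38)+hi=4(59)=97
lo=2(38)+hi=3(48)=86

No pair found


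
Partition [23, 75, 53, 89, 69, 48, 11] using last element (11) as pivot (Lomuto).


Pivot: 11
Place pivot at 0: [11, 75, 53, 89, 69, 48, 23]

Partitioned: [11, 75, 53, 89, 69, 48, 23]


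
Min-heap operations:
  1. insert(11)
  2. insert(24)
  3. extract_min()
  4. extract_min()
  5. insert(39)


insert(11) -> [11]
insert(24) -> [11, 24]
extract_min()->11, [24]
extract_min()->24, []
insert(39) -> [39]

Final heap: [39]


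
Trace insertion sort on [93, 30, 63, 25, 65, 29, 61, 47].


Initial: [93, 30, 63, 25, 65, 29, 61, 47]
Insert 30: [30, 93, 63, 25, 65, 29, 61, 47]
Insert 63: [30, 63, 93, 25, 65, 29, 61, 47]
Insert 25: [25, 30, 63, 93, 65, 29, 61, 47]
Insert 65: [25, 30, 63, 65, 93, 29, 61, 47]
Insert 29: [25, 29, 30, 63, 65, 93, 61, 47]
Insert 61: [25, 29, 30, 61, 63, 65, 93, 47]
Insert 47: [25, 29, 30, 47, 61, 63, 65, 93]

Sorted: [25, 29, 30, 47, 61, 63, 65, 93]


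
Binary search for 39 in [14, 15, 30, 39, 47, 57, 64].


Step 1: lo=0, hi=6, mid=3, val=39

Found at index 3


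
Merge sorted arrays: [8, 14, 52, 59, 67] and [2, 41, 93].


Take 2 from B
Take 8 from A
Take 14 from A
Take 41 from B
Take 52 from A
Take 59 from A
Take 67 from A

Merged: [2, 8, 14, 41, 52, 59, 67, 93]


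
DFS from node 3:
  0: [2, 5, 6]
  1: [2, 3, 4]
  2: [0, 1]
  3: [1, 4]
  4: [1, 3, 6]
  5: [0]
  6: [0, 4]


Visit 3, push [4, 1]
Visit 1, push [4, 2]
Visit 2, push [0]
Visit 0, push [6, 5]
Visit 5, push []
Visit 6, push [4]
Visit 4, push []

DFS order: [3, 1, 2, 0, 5, 6, 4]


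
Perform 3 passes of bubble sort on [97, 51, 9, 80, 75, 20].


Initial: [97, 51, 9, 80, 75, 20]
Pass 1: [51, 9, 80, 75, 20, 97] (5 swaps)
Pass 2: [9, 51, 75, 20, 80, 97] (3 swaps)
Pass 3: [9, 51, 20, 75, 80, 97] (1 swaps)

After 3 passes: [9, 51, 20, 75, 80, 97]


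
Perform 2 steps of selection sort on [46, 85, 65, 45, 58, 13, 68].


Initial: [46, 85, 65, 45, 58, 13, 68]
Step 1: min=13 at 5
  Swap: [13, 85, 65, 45, 58, 46, 68]
Step 2: min=45 at 3
  Swap: [13, 45, 65, 85, 58, 46, 68]

After 2 steps: [13, 45, 65, 85, 58, 46, 68]


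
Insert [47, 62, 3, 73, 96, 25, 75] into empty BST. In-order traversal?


Insert 47: root
Insert 62: R from 47
Insert 3: L from 47
Insert 73: R from 47 -> R from 62
Insert 96: R from 47 -> R from 62 -> R from 73
Insert 25: L from 47 -> R from 3
Insert 75: R from 47 -> R from 62 -> R from 73 -> L from 96

In-order: [3, 25, 47, 62, 73, 75, 96]


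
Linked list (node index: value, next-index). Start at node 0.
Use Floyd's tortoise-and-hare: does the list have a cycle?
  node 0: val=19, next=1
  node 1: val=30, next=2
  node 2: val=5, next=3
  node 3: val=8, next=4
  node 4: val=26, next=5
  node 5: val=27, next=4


Floyd's tortoise (slow, +1) and hare (fast, +2):
  init: slow=0, fast=0
  step 1: slow=1, fast=2
  step 2: slow=2, fast=4
  step 3: slow=3, fast=4
  step 4: slow=4, fast=4
  slow == fast at node 4: cycle detected

Cycle: yes


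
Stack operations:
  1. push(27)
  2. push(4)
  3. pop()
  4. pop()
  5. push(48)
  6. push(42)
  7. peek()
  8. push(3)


push(27) -> [27]
push(4) -> [27, 4]
pop()->4, [27]
pop()->27, []
push(48) -> [48]
push(42) -> [48, 42]
peek()->42
push(3) -> [48, 42, 3]

Final stack: [48, 42, 3]


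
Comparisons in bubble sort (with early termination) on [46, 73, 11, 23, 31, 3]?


Algorithm: bubble sort (with early termination)
Input: [46, 73, 11, 23, 31, 3]
Sorted: [3, 11, 23, 31, 46, 73]

15


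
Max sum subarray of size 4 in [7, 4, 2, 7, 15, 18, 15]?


[0:4]: 20
[1:5]: 28
[2:6]: 42
[3:7]: 55

Max: 55 at [3:7]


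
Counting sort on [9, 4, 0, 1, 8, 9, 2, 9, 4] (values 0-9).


Input: [9, 4, 0, 1, 8, 9, 2, 9, 4]
Counts: [1, 1, 1, 0, 2, 0, 0, 0, 1, 3]

Sorted: [0, 1, 2, 4, 4, 8, 9, 9, 9]


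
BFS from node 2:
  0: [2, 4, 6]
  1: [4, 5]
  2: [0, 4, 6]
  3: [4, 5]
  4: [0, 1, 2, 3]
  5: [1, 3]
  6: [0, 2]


Visit 2, enqueue [0, 4, 6]
Visit 0, enqueue []
Visit 4, enqueue [1, 3]
Visit 6, enqueue []
Visit 1, enqueue [5]
Visit 3, enqueue []
Visit 5, enqueue []

BFS order: [2, 0, 4, 6, 1, 3, 5]


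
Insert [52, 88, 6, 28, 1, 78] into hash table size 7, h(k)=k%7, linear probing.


Insert 52: h=3 -> slot 3
Insert 88: h=4 -> slot 4
Insert 6: h=6 -> slot 6
Insert 28: h=0 -> slot 0
Insert 1: h=1 -> slot 1
Insert 78: h=1, 1 probes -> slot 2

Table: [28, 1, 78, 52, 88, None, 6]


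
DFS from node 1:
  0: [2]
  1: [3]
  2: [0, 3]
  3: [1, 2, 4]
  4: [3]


Visit 1, push [3]
Visit 3, push [4, 2]
Visit 2, push [0]
Visit 0, push []
Visit 4, push []

DFS order: [1, 3, 2, 0, 4]


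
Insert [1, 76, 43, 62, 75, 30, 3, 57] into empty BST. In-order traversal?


Insert 1: root
Insert 76: R from 1
Insert 43: R from 1 -> L from 76
Insert 62: R from 1 -> L from 76 -> R from 43
Insert 75: R from 1 -> L from 76 -> R from 43 -> R from 62
Insert 30: R from 1 -> L from 76 -> L from 43
Insert 3: R from 1 -> L from 76 -> L from 43 -> L from 30
Insert 57: R from 1 -> L from 76 -> R from 43 -> L from 62

In-order: [1, 3, 30, 43, 57, 62, 75, 76]


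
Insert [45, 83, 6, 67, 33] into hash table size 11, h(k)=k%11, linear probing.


Insert 45: h=1 -> slot 1
Insert 83: h=6 -> slot 6
Insert 6: h=6, 1 probes -> slot 7
Insert 67: h=1, 1 probes -> slot 2
Insert 33: h=0 -> slot 0

Table: [33, 45, 67, None, None, None, 83, 6, None, None, None]


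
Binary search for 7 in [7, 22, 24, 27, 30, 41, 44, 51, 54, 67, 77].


Step 1: lo=0, hi=10, mid=5, val=41
Step 2: lo=0, hi=4, mid=2, val=24
Step 3: lo=0, hi=1, mid=0, val=7

Found at index 0


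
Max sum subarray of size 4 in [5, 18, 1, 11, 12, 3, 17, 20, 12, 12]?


[0:4]: 35
[1:5]: 42
[2:6]: 27
[3:7]: 43
[4:8]: 52
[5:9]: 52
[6:10]: 61

Max: 61 at [6:10]


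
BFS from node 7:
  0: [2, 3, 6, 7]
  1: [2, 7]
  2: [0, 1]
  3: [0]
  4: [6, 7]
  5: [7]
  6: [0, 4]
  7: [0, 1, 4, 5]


Visit 7, enqueue [0, 1, 4, 5]
Visit 0, enqueue [2, 3, 6]
Visit 1, enqueue []
Visit 4, enqueue []
Visit 5, enqueue []
Visit 2, enqueue []
Visit 3, enqueue []
Visit 6, enqueue []

BFS order: [7, 0, 1, 4, 5, 2, 3, 6]


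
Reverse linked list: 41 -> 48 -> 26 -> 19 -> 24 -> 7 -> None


Step 1: curr=41, set curr.next=prev(None) | reversed so far: 41
Step 2: curr=48, set curr.next=prev(41) | reversed so far: 48 -> 41
Step 3: curr=26, set curr.next=prev(48) | reversed so far: 26 -> 48 -> 41
Step 4: curr=19, set curr.next=prev(26) | reversed so far: 19 -> 26 -> 48 -> 41
Step 5: curr=24, set curr.next=prev(19) | reversed so far: 24 -> 19 -> 26 -> 48 -> 41
Step 6: curr=7, set curr.next=prev(24) | reversed so far: 7 -> 24 -> 19 -> 26 -> 48 -> 41

7 -> 24 -> 19 -> 26 -> 48 -> 41 -> None


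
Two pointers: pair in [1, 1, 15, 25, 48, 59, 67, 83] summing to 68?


lo=0(1)+hi=7(83)=84
lo=0(1)+hi=6(67)=68

Yes: 1+67=68


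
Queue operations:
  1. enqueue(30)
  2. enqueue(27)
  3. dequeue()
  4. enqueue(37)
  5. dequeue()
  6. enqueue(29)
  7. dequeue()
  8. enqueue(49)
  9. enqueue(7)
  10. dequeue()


enqueue(30) -> [30]
enqueue(27) -> [30, 27]
dequeue()->30, [27]
enqueue(37) -> [27, 37]
dequeue()->27, [37]
enqueue(29) -> [37, 29]
dequeue()->37, [29]
enqueue(49) -> [29, 49]
enqueue(7) -> [29, 49, 7]
dequeue()->29, [49, 7]

Final queue: [49, 7]


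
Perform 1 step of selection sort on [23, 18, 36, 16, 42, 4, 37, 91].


Initial: [23, 18, 36, 16, 42, 4, 37, 91]
Step 1: min=4 at 5
  Swap: [4, 18, 36, 16, 42, 23, 37, 91]

After 1 step: [4, 18, 36, 16, 42, 23, 37, 91]


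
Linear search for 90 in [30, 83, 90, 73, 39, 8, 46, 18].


i=0: 30!=90
i=1: 83!=90
i=2: 90==90 found!

Found at 2, 3 comps


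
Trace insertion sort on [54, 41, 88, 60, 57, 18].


Initial: [54, 41, 88, 60, 57, 18]
Insert 41: [41, 54, 88, 60, 57, 18]
Insert 88: [41, 54, 88, 60, 57, 18]
Insert 60: [41, 54, 60, 88, 57, 18]
Insert 57: [41, 54, 57, 60, 88, 18]
Insert 18: [18, 41, 54, 57, 60, 88]

Sorted: [18, 41, 54, 57, 60, 88]


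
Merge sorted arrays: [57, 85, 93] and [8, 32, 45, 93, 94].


Take 8 from B
Take 32 from B
Take 45 from B
Take 57 from A
Take 85 from A
Take 93 from A

Merged: [8, 32, 45, 57, 85, 93, 93, 94]


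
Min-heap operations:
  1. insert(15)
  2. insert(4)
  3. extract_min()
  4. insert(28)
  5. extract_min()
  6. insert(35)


insert(15) -> [15]
insert(4) -> [4, 15]
extract_min()->4, [15]
insert(28) -> [15, 28]
extract_min()->15, [28]
insert(35) -> [28, 35]

Final heap: [28, 35]


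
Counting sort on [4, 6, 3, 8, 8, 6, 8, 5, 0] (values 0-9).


Input: [4, 6, 3, 8, 8, 6, 8, 5, 0]
Counts: [1, 0, 0, 1, 1, 1, 2, 0, 3, 0]

Sorted: [0, 3, 4, 5, 6, 6, 8, 8, 8]


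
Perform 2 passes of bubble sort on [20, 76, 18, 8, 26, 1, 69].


Initial: [20, 76, 18, 8, 26, 1, 69]
Pass 1: [20, 18, 8, 26, 1, 69, 76] (5 swaps)
Pass 2: [18, 8, 20, 1, 26, 69, 76] (3 swaps)

After 2 passes: [18, 8, 20, 1, 26, 69, 76]


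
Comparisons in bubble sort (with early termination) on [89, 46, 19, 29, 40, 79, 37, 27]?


Algorithm: bubble sort (with early termination)
Input: [89, 46, 19, 29, 40, 79, 37, 27]
Sorted: [19, 27, 29, 37, 40, 46, 79, 89]

28


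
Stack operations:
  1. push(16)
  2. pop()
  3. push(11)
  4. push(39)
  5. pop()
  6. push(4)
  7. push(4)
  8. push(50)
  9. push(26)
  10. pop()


push(16) -> [16]
pop()->16, []
push(11) -> [11]
push(39) -> [11, 39]
pop()->39, [11]
push(4) -> [11, 4]
push(4) -> [11, 4, 4]
push(50) -> [11, 4, 4, 50]
push(26) -> [11, 4, 4, 50, 26]
pop()->26, [11, 4, 4, 50]

Final stack: [11, 4, 4, 50]


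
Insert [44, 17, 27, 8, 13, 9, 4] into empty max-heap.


Insert 44: [44]
Insert 17: [44, 17]
Insert 27: [44, 17, 27]
Insert 8: [44, 17, 27, 8]
Insert 13: [44, 17, 27, 8, 13]
Insert 9: [44, 17, 27, 8, 13, 9]
Insert 4: [44, 17, 27, 8, 13, 9, 4]

Final heap: [44, 17, 27, 8, 13, 9, 4]


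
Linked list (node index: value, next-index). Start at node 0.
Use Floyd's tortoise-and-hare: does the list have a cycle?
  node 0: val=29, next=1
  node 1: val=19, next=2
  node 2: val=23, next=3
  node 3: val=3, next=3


Floyd's tortoise (slow, +1) and hare (fast, +2):
  init: slow=0, fast=0
  step 1: slow=1, fast=2
  step 2: slow=2, fast=3
  step 3: slow=3, fast=3
  slow == fast at node 3: cycle detected

Cycle: yes


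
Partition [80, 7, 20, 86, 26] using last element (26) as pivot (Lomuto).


Pivot: 26
  7 <= 26: swap -> [7, 80, 20, 86, 26]
  20 <= 26: swap -> [7, 20, 80, 86, 26]
Place pivot at 2: [7, 20, 26, 86, 80]

Partitioned: [7, 20, 26, 86, 80]


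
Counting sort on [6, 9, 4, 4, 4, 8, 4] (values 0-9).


Input: [6, 9, 4, 4, 4, 8, 4]
Counts: [0, 0, 0, 0, 4, 0, 1, 0, 1, 1]

Sorted: [4, 4, 4, 4, 6, 8, 9]


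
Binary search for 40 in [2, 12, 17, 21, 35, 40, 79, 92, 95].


Step 1: lo=0, hi=8, mid=4, val=35
Step 2: lo=5, hi=8, mid=6, val=79
Step 3: lo=5, hi=5, mid=5, val=40

Found at index 5


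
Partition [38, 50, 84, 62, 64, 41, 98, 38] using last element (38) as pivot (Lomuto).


Pivot: 38
  38 <= 38: advance i (no swap)
Place pivot at 1: [38, 38, 84, 62, 64, 41, 98, 50]

Partitioned: [38, 38, 84, 62, 64, 41, 98, 50]


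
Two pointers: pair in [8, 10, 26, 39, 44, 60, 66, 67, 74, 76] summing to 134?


lo=0(8)+hi=9(76)=84
lo=1(10)+hi=9(76)=86
lo=2(26)+hi=9(76)=102
lo=3(39)+hi=9(76)=115
lo=4(44)+hi=9(76)=120
lo=5(60)+hi=9(76)=136
lo=5(60)+hi=8(74)=134

Yes: 60+74=134


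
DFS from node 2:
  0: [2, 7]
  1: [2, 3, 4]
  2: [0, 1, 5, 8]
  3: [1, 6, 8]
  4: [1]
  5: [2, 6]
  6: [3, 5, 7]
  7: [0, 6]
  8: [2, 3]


Visit 2, push [8, 5, 1, 0]
Visit 0, push [7]
Visit 7, push [6]
Visit 6, push [5, 3]
Visit 3, push [8, 1]
Visit 1, push [4]
Visit 4, push []
Visit 8, push []
Visit 5, push []

DFS order: [2, 0, 7, 6, 3, 1, 4, 8, 5]


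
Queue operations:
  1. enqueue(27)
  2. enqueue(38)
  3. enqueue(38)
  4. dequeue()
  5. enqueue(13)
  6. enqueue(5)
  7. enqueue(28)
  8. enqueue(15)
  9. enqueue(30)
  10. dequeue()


enqueue(27) -> [27]
enqueue(38) -> [27, 38]
enqueue(38) -> [27, 38, 38]
dequeue()->27, [38, 38]
enqueue(13) -> [38, 38, 13]
enqueue(5) -> [38, 38, 13, 5]
enqueue(28) -> [38, 38, 13, 5, 28]
enqueue(15) -> [38, 38, 13, 5, 28, 15]
enqueue(30) -> [38, 38, 13, 5, 28, 15, 30]
dequeue()->38, [38, 13, 5, 28, 15, 30]

Final queue: [38, 13, 5, 28, 15, 30]


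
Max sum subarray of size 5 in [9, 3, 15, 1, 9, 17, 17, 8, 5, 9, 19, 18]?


[0:5]: 37
[1:6]: 45
[2:7]: 59
[3:8]: 52
[4:9]: 56
[5:10]: 56
[6:11]: 58
[7:12]: 59

Max: 59 at [2:7]


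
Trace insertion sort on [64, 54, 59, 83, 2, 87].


Initial: [64, 54, 59, 83, 2, 87]
Insert 54: [54, 64, 59, 83, 2, 87]
Insert 59: [54, 59, 64, 83, 2, 87]
Insert 83: [54, 59, 64, 83, 2, 87]
Insert 2: [2, 54, 59, 64, 83, 87]
Insert 87: [2, 54, 59, 64, 83, 87]

Sorted: [2, 54, 59, 64, 83, 87]


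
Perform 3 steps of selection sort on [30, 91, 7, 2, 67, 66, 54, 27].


Initial: [30, 91, 7, 2, 67, 66, 54, 27]
Step 1: min=2 at 3
  Swap: [2, 91, 7, 30, 67, 66, 54, 27]
Step 2: min=7 at 2
  Swap: [2, 7, 91, 30, 67, 66, 54, 27]
Step 3: min=27 at 7
  Swap: [2, 7, 27, 30, 67, 66, 54, 91]

After 3 steps: [2, 7, 27, 30, 67, 66, 54, 91]


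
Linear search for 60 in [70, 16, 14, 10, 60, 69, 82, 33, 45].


i=0: 70!=60
i=1: 16!=60
i=2: 14!=60
i=3: 10!=60
i=4: 60==60 found!

Found at 4, 5 comps


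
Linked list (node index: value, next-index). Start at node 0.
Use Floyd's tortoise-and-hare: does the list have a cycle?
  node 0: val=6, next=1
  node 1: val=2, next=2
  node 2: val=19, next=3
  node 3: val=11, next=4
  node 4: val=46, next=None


Floyd's tortoise (slow, +1) and hare (fast, +2):
  init: slow=0, fast=0
  step 1: slow=1, fast=2
  step 2: slow=2, fast=4
  step 3: fast -> None, no cycle

Cycle: no


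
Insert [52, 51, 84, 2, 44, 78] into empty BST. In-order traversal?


Insert 52: root
Insert 51: L from 52
Insert 84: R from 52
Insert 2: L from 52 -> L from 51
Insert 44: L from 52 -> L from 51 -> R from 2
Insert 78: R from 52 -> L from 84

In-order: [2, 44, 51, 52, 78, 84]


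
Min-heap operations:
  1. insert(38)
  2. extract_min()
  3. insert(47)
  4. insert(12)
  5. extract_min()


insert(38) -> [38]
extract_min()->38, []
insert(47) -> [47]
insert(12) -> [12, 47]
extract_min()->12, [47]

Final heap: [47]


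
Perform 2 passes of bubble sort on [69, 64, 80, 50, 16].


Initial: [69, 64, 80, 50, 16]
Pass 1: [64, 69, 50, 16, 80] (3 swaps)
Pass 2: [64, 50, 16, 69, 80] (2 swaps)

After 2 passes: [64, 50, 16, 69, 80]


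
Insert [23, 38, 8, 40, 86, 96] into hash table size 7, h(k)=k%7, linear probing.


Insert 23: h=2 -> slot 2
Insert 38: h=3 -> slot 3
Insert 8: h=1 -> slot 1
Insert 40: h=5 -> slot 5
Insert 86: h=2, 2 probes -> slot 4
Insert 96: h=5, 1 probes -> slot 6

Table: [None, 8, 23, 38, 86, 40, 96]


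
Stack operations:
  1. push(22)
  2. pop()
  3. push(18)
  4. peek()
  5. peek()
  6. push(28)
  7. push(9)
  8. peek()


push(22) -> [22]
pop()->22, []
push(18) -> [18]
peek()->18
peek()->18
push(28) -> [18, 28]
push(9) -> [18, 28, 9]
peek()->9

Final stack: [18, 28, 9]
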